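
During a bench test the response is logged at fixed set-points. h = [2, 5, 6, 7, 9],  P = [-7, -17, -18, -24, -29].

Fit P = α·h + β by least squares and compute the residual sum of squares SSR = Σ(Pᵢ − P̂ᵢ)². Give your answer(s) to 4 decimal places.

SSR = 4.4104

The normal equations are: 195·α + 29·β = -636;  29·α + 5·β = -95.
(Σh·h = 195, Σh = 29, Σ1 = 5, Σh·P = -636, ΣP = -95.)
Eliminating β: 5·(row 1) − 29·(row 2) gives 134·α = 5·(-636) − 29·(-95) = -425, so α = -425/134.
Then β = ((-95) − 29·(-425/134))/5 = -81/134.
Residuals: -7/134, -36/67, 219/134, -80/67, 10/67; SSR = 591/134.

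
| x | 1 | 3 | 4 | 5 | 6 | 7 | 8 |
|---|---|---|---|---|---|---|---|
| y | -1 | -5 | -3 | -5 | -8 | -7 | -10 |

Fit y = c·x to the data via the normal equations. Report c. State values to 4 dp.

c = -1.1500

Normal-equation sums: Σx·x = 200.
Right-hand side: Σx·y = -230.
c = (-230)/200 = -1.15.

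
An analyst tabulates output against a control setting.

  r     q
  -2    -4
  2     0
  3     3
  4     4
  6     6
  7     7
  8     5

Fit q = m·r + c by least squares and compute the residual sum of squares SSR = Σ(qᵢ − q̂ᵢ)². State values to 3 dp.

With design matrix M, MᵀM = [[182, 28]; [28, 7]] and Mᵀq = [158, 21]ᵀ.
Determinant 182·7 − 28² = 490.
m = (158·7 − 28·21)/490 = 37/35; c = (182·21 − 28·158)/490 = -43/35.
Residuals: -23/35, -31/35, 37/35, 1, 31/35, 29/35, -78/35; SSR = 342/35.

SSR = 9.771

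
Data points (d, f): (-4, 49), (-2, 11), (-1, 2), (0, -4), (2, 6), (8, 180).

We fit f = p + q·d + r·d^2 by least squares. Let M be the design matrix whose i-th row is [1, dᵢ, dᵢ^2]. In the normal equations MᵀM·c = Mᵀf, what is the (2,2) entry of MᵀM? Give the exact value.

89

Row 2 ↔ basis d, column 2 ↔ basis d, so (MᵀM)_{2,2} = Σᵢ (d)·(d) = (-4)·(-4) + (-2)·(-2) + (-1)·(-1) + (0)·(0) + (2)·(2) + (8)·(8) = 89.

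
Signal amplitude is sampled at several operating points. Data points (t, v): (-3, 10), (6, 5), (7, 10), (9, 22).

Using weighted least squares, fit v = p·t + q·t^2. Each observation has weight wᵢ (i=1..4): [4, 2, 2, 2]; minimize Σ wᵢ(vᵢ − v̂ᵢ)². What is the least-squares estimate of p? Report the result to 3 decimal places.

XᵀWX·[p, q]ᵀ = XᵀWv reads: 368·p + 2468·q = 476;  2468·p + 20840·q = 5264.
Eliminating q: 20840·(row 1) − 2468·(row 2) gives 1578096·p = 20840·476 − 2468·5264 = -3071712, so p = -63994/32877.
Then q = (5264 − 2468·(-63994/32877))/20840 = 15883/32877.

p = -1.946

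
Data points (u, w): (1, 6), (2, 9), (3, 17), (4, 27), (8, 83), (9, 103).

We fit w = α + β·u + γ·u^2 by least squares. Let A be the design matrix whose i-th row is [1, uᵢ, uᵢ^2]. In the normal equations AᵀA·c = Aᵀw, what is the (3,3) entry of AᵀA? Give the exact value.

11011

Row 3 ↔ basis u^2, column 3 ↔ basis u^2, so (AᵀA)_{3,3} = Σᵢ (u^2)·(u^2) = (1)·(1) + (4)·(4) + (9)·(9) + (16)·(16) + (64)·(64) + (81)·(81) = 11011.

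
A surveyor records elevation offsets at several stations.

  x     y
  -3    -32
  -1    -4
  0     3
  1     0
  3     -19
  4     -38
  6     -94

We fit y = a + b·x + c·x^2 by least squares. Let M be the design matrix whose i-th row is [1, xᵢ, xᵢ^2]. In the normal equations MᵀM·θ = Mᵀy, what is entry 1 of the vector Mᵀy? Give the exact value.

-184

Entry 1 ↔ basis 1, so (Mᵀy)_{1} = Σᵢ yᵢ = (1)·(-32) + (1)·(-4) + (1)·(3) + (1)·(0) + (1)·(-19) + (1)·(-38) + (1)·(-94) = -184.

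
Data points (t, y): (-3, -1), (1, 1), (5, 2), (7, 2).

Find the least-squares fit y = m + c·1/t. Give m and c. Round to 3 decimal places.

m = 0.722, c = 1.101

Sums needed: Σ1 = 4, Σ1/t = 106/105, Σ1/t·1/t = 12916/11025.
Moment sums: Σy = 4, Σ1/t·y = 212/105.
Normal equations: [[4, 106/105]; [106/105, 12916/11025]]·[m, c]ᵀ = [4, 212/105]ᵀ.
Eliminating c: (12916/11025)·(row 1) − (106/105)·(row 2) gives (4492/1225)·m = (12916/11025)·4 − (106/105)·(212/105) = 29192/11025, so m = 7298/10107.
Then c = ((212/105) − (106/105)·(7298/10107))/(12916/11025) = 3710/3369.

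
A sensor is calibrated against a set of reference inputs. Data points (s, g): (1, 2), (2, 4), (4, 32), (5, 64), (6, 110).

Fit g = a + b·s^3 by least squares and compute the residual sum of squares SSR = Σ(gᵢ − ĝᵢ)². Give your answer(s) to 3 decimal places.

The normal system MᵀM·[a, b]ᵀ = Mᵀg is [[5, 414]; [414, 66442]]·[a, b]ᵀ = [212, 33842]ᵀ.
Eliminating b: 66442·(row 1) − 414·(row 2) gives 160814·a = 66442·212 − 414·33842 = 75116, so a = 37558/80407.
Then b = (33842 − 414·(37558/80407))/66442 = 40721/80407.
Residuals: 82535/80407, -41698/80407, -70678/80407, 18365/80407, 11476/80407; SSR = 174302/80407.

SSR = 2.168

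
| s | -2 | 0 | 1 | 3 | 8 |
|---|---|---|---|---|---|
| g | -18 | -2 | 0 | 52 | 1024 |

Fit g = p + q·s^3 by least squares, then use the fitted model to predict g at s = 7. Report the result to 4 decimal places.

The normal system AᵀA·[p, q]ᵀ = Aᵀg is [[5, 532]; [532, 262938]]·[p, q]ᵀ = [1056, 525836]ᵀ.
Δ = 5·262938 − 532² = 1031666.
p = (1056·262938 − 532·525836)/1031666 = -1041112/515833; q = (5·525836 − 532·1056)/1031666 = 1033694/515833.
At s = 7: ĝ = (-1041112/515833)·(1) + (1033694/515833)·(343) = 353515930/515833.

ĝ = 685.3302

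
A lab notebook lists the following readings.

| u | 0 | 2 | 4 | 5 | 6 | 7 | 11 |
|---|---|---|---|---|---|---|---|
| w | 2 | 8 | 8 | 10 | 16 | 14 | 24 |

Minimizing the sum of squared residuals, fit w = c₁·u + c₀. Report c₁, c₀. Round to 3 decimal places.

c₁ = 1.921, c₀ = 2.109

The normal system XᵀX·[c₁, c₀]ᵀ = Xᵀw is [[251, 35]; [35, 7]]·[c₁, c₀]ᵀ = [556, 82]ᵀ.
Δ = 251·7 − 35² = 532.
c₁ = (556·7 − 35·82)/532 = 73/38; c₀ = (251·82 − 35·556)/532 = 561/266.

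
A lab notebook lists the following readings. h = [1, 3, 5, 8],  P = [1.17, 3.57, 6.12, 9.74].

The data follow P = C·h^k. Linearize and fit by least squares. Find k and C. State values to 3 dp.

k = 1.022, C = 1.169

With ln Pᵢ as the transformed response and ln hᵢ as the regressor:
Over the data: Σln h = 4.7875, Σ(ln h)² = 8.1213, Σln P = 5.5174, Σln h·ln P = 9.0470.
Normal system: [[8.1213, 4.7875]; [4.7875, 4]]·[k, ln C]ᵀ = [9.0470, 5.5174]ᵀ.
Δ = 8.1213·4 − (4.7875)² = 9.5652; k = (9.0470·4 − 4.7875·5.5174)/9.5652 = 1.02178, ln C = (8.1213·5.5174 − 4.7875·9.0470)/9.5652 = 0.15641, so C = exp(0.15641) = 1.16930.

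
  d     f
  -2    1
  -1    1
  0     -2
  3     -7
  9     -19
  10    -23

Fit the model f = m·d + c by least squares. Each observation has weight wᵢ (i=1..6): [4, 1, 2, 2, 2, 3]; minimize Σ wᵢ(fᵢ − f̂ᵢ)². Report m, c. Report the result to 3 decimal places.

Compute the Gram sums: Σwᵢ·d·d = 497, Σwᵢ·d = 45, Σwᵢ·1 = 14.
And Σwᵢ·d·f = -1083, Σwᵢ·f = -120.
Normal equations: [[497, 45]; [45, 14]]·[m, c]ᵀ = [-1083, -120]ᵀ.
Eliminating c: 14·(row 1) − 45·(row 2) gives 4933·m = 14·(-1083) − 45·(-120) = -9762, so m = -9762/4933.
Then c = ((-120) − 45·(-9762/4933))/14 = -10905/4933.

m = -1.979, c = -2.211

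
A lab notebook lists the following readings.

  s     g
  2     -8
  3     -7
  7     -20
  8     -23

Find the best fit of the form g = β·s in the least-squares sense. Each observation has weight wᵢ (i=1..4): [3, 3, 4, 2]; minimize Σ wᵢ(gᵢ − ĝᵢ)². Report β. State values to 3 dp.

β = -2.862

Forming AᵀWA = [[363]] and AᵀWg = [-1039]ᵀ gives AᵀWA·[β]ᵀ = AᵀWg.
β = (-1039)/363 = -2.86226.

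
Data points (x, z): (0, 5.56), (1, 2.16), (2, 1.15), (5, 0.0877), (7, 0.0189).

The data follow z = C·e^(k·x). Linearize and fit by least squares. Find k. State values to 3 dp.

Linearized form: ln z = k·x + ln C. From the 5 transformed points,
Σx = 15.0000, Σ(x)² = 79.0000, Σln z = -3.7770, Σx·ln z = -38.8997.
Normal system: [[79.0000, 15.0000]; [15.0000, 5]]·[k, ln C]ᵀ = [-38.8997, -3.7770]ᵀ.
Δ = 79.0000·5 − (15.0000)² = 170.0000; k = (-38.8997·5 − 15.0000·-3.7770)/170.0000 = -0.81085, ln C = (79.0000·-3.7770 − 15.0000·-38.8997)/170.0000 = 1.67715.

k = -0.811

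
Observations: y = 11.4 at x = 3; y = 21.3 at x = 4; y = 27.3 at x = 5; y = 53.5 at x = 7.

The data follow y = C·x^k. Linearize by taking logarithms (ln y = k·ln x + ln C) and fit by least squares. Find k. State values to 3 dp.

k = 1.777

Linearized form: ln y = k·ln x + ln C. From the 4 transformed points,
AᵀA = [[9.5056, 6.0403]; [6.0403, 4]], rhs = [19.9802, 12.7789]ᵀ  (here Σln x = 6.0403, Σ(ln x)² = 9.5056, Σln y = 12.7789, Σln x·ln y = 19.9802).
Δ = 9.5056·4 − (6.0403)² = 1.5378; k = (19.9802·4 − 6.0403·12.7789)/1.5378 = 1.77725, ln C = (9.5056·12.7789 − 6.0403·19.9802)/1.5378 = 0.51096.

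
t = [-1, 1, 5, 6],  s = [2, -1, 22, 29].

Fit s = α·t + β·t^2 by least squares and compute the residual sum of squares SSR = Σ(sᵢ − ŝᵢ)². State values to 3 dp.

From the data, Σt·t = 63, Σt·t^2 = 341, Σt^2·t^2 = 1923.
And Σt·s = 281, Σt^2·s = 1595.
Determinant 63·1923 − 341² = 4868.
α = (281·1923 − 341·1595)/4868 = -883/1217; β = (63·1595 − 341·281)/4868 = 1166/1217.
Residuals: 385/1217, -1500/1217, 2039/1217, -1385/1217; SSR = 6963/1217.

SSR = 5.721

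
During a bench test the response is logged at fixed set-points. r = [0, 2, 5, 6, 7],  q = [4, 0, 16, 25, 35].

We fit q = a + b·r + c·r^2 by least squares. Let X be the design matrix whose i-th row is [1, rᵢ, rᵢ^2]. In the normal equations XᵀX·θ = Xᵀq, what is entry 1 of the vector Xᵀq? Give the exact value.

Entry 1 ↔ basis 1, so (Xᵀq)_{1} = Σᵢ qᵢ = (1)·(4) + (1)·(0) + (1)·(16) + (1)·(25) + (1)·(35) = 80.

80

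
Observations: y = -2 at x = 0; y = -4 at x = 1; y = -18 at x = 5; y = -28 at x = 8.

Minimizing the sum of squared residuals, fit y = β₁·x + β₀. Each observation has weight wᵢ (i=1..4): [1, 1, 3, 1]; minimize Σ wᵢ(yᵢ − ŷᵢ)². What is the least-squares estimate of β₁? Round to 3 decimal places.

β₁ = -3.318

Forming AᵀWA = [[140, 24]; [24, 6]] and AᵀWy = [-498, -88]ᵀ gives AᵀWA·[β₁, β₀]ᵀ = AᵀWy.
Determinant 140·6 − 24² = 264.
β₁ = ((-498)·6 − 24·(-88))/264 = -73/22; β₀ = (140·(-88) − 24·(-498))/264 = -46/33.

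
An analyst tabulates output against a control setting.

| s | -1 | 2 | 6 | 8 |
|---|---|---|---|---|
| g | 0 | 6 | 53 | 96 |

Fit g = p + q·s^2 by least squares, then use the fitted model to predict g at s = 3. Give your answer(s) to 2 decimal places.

Entries of AᵀA: Σ1 = 4, Σs^2 = 105, Σs^2·s^2 = 5409.
And Σg = 155, Σs^2·g = 8076.
AᵀA·[p, q]ᵀ = Aᵀg becomes [[4, 105]; [105, 5409]]·[p, q]ᵀ = [155, 8076]ᵀ.
Eliminating q: 5409·(row 1) − 105·(row 2) gives 10611·p = 5409·155 − 105·8076 = -9585, so p = -355/393.
Then q = (8076 − 105·(-355/393))/5409 = 1781/1179.
At s = 3: ĝ = (-355/393)·(1) + (1781/1179)·(9) = 4988/393.

ĝ = 12.69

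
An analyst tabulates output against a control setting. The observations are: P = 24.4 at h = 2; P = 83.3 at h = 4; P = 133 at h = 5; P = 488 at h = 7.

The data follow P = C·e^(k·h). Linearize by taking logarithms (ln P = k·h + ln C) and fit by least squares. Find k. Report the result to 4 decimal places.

Let Y = ln P. Fitting Y = k·h + ln C by least squares:
XᵀX = [[94.0000, 18.0000]; [18.0000, 4]], rhs = [91.8629, 18.6977]ᵀ  (here Σh = 18.0000, Σ(h)² = 94.0000, Σln P = 18.6977, Σh·ln P = 91.8629).
Slope k = (n·Σh·ln P − Σh·Σln P)/(n·Σ(h)² − (Σh)²) = (4·91.8629 − 18.0000·18.6977)/52.0000 = 0.59410; ln C = (Σln P − k·Σh)/n = 2.00098.

k = 0.5941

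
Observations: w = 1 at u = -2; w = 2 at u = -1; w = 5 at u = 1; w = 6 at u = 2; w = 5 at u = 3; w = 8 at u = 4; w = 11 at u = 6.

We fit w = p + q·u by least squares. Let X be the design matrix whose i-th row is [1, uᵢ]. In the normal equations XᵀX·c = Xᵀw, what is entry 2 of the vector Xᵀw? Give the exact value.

Entry 2 ↔ basis u, so (Xᵀw)_{2} = Σᵢ (u)·wᵢ = (-2)·(1) + (-1)·(2) + (1)·(5) + (2)·(6) + (3)·(5) + (4)·(8) + (6)·(11) = 126.

126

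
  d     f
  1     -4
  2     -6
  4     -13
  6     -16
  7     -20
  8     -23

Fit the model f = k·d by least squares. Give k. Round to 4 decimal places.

k = -2.8706

Forming XᵀX = [[170]] and Xᵀf = [-488]ᵀ gives XᵀX·[k]ᵀ = Xᵀf.
k = (-488)/170 = -2.87059.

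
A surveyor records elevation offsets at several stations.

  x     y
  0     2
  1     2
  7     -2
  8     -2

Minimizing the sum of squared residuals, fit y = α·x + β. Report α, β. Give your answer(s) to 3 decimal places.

α = -0.560, β = 2.240

Compute the Gram sums: Σx·x = 114, Σx = 16, Σ1 = 4.
For Mᵀy: Σx·y = -28, Σy = 0.
Determinant 114·4 − 16² = 200.
α = ((-28)·4 − 16·0)/200 = -14/25; β = (114·0 − 16·(-28))/200 = 56/25.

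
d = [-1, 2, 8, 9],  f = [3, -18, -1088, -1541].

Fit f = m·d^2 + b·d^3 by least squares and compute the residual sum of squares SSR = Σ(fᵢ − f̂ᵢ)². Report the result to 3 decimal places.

SSR = 4.248

Sums needed: Σd^2·d^2 = 10674, Σd^2·d^3 = 91848, Σd^3·d^3 = 793650.
Right-hand side: Σd^2·f = -194522, Σd^3·f = -1680592.
Eliminating b: 793650·(row 1) − 91848·(row 2) gives 35364996·m = 793650·(-194522) − 91848·(-1680592) = -23371284, so m = -1947607/2947083.
Then b = ((-1680592) − 91848·(-1947607/2947083))/793650 = -6015196/2947083.
Residuals: 1591220/982361, 954834/982361, -666368/982361, 459716/982361; SSR = 4172676/982361.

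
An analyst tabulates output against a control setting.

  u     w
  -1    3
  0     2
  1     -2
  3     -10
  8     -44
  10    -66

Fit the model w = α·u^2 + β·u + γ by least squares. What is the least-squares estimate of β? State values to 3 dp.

β = -2.241

From the data, Σu^2·u^2 = 14179, Σu^2·u = 1539, Σu^2 = 175, Σu·u = 175, Σu = 21, Σ1 = 6.
And Σu^2·w = -9505, Σu·w = -1047, Σw = -117.
Inverting the 3×3 Gram matrix, [α, β, γ]ᵀ = [-16647/37616, -84303/37616, 23543/18808]ᵀ.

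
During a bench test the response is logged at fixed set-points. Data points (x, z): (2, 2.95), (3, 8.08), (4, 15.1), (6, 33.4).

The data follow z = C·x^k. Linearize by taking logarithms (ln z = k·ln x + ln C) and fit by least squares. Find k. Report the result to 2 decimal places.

k = 2.21

Taking logs, ln z = k·ln x + ln C, so regress ln z on ln x.
Σln x = 4.9698, Σ(ln x)² = 6.8196, Σln z = 9.3944, Σln x·ln z = 13.0951.
Normal system: [[6.8196, 4.9698]; [4.9698, 4]]·[k, ln C]ᵀ = [13.0951, 9.3944]ᵀ.
Slope k = (n·Σln x·ln z − Σln x·Σln z)/(n·Σ(ln x)² − (Σln x)²) = (4·13.0951 − 4.9698·9.3944)/2.5794 = 2.20666; ln C = (Σln z − k·Σln x)/n = -0.39306.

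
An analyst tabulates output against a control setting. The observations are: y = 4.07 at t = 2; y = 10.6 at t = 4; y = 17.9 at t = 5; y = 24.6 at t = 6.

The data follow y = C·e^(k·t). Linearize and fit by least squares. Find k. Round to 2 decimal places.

Let Y = ln y. Fitting Y = k·t + ln C by least squares:
AᵀA = [[81.0000, 17.0000]; [17.0000, 4]], rhs = [45.8912, 9.8520]ᵀ  (here Σt = 17.0000, Σ(t)² = 81.0000, Σln y = 9.8520, Σt·ln y = 45.8912).
Solving (det = 35.0000): k = 0.45943, ln C = 0.51044.

k = 0.46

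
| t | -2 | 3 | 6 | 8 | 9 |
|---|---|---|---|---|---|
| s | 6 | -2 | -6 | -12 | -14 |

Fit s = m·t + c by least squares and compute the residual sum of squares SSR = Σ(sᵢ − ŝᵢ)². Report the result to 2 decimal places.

SSR = 4.75

Sums needed: Σt·t = 194, Σt = 24, Σ1 = 5.
Right-hand side: Σt·s = -276, Σs = -28.
Eliminating c: 5·(row 1) − 24·(row 2) gives 394·m = 5·(-276) − 24·(-28) = -708, so m = -354/197.
Then c = ((-28) − 24·(-354/197))/5 = 596/197.
Residuals: -122/197, 72/197, 346/197, -128/197, -168/197; SSR = 936/197.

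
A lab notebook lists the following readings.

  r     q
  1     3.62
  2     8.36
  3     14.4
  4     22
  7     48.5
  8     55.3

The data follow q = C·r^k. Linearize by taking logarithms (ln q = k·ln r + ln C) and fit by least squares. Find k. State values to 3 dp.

k = 1.335

Linearized form: ln q = k·ln r + ln C. From the 6 transformed points,
Sums: Σln r = 7.2034, Σ(ln r)² = 11.7199, Σln q = 17.0625, Σln r·ln q = 24.5847.
Normal system: [[11.7199, 7.2034]; [7.2034, 6]]·[k, ln C]ᵀ = [24.5847, 17.0625]ᵀ.
Solving (det = 18.4301): k = 1.33477, ln C = 1.24128.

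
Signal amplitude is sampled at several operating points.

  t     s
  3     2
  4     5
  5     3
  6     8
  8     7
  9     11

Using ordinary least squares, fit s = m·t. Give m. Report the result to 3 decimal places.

With design matrix A, AᵀA = [[231]] and Aᵀs = [244]ᵀ.
Hence m = 244 / 231 ≈ 1.05628.

m = 1.056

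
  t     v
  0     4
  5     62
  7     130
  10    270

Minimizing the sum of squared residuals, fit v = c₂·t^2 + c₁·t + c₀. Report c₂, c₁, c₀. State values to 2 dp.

Normal-equation sums: Σt^2·t^2 = 13026, Σt^2·t = 1468, Σt^2 = 174, Σt·t = 174, Σt = 22, Σ1 = 4.
For Xᵀv: Σt^2·v = 34920, Σt·v = 3920, Σv = 466.
So XᵀX·[c₂, c₁, c₀]ᵀ = Xᵀv: [[13026, 1468, 174]; [1468, 174, 22]; [174, 22, 4]]·[c₂, c₁, c₀]ᵀ = [34920, 3920, 466]ᵀ.
Solving the 3×3 system (Gaussian elimination) gives c₂ = 8297/2810, c₁ = -8049/2810, c₀ = 2143/562.

c₂ = 2.95, c₁ = -2.86, c₀ = 3.81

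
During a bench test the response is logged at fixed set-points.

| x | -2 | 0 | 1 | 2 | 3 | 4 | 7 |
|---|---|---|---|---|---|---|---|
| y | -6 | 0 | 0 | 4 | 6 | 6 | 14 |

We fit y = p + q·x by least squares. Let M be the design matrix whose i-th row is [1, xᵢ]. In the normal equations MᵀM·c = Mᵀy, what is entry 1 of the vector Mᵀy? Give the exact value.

Entry 1 ↔ basis 1, so (Mᵀy)_{1} = Σᵢ yᵢ = (1)·(-6) + (1)·(0) + (1)·(0) + (1)·(4) + (1)·(6) + (1)·(6) + (1)·(14) = 24.

24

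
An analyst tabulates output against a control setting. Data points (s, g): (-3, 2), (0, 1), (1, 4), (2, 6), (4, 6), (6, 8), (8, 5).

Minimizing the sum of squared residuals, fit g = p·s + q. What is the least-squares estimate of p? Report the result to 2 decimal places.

Compute the Gram sums: Σs·s = 130, Σs = 18, Σ1 = 7.
For Mᵀg: Σs·g = 122, Σg = 32.
Normal equations: [[130, 18]; [18, 7]]·[p, q]ᵀ = [122, 32]ᵀ.
Eliminating q: 7·(row 1) − 18·(row 2) gives 586·p = 7·122 − 18·32 = 278, so p = 139/293.
Then q = (32 − 18·(139/293))/7 = 982/293.

p = 0.47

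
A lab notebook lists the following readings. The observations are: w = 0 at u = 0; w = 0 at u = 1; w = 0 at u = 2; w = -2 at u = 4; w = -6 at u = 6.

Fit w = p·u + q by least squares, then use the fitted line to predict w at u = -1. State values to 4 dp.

From the data, Σu·u = 57, Σu = 13, Σ1 = 5.
Right-hand side: Σu·w = -44, Σw = -8.
AᵀA·[p, q]ᵀ = Aᵀw becomes [[57, 13]; [13, 5]]·[p, q]ᵀ = [-44, -8]ᵀ.
Δ = 57·5 − 13² = 116.
p = ((-44)·5 − 13·(-8))/116 = -1; q = (57·(-8) − 13·(-44))/116 = 1.
At u = -1: ŵ = (-1)·(-1) + (1)·(1) = 2.

ŵ = 2.0000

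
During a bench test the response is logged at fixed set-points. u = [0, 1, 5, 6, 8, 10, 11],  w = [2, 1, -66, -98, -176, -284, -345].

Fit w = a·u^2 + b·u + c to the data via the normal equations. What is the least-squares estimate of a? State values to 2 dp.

a = -3.01

Entries of MᵀM: Σu^2·u^2 = 30659, Σu^2·u = 3185, Σu^2 = 347, Σu·u = 347, Σu = 41, Σ1 = 7.
Moment sums: Σu^2·w = -86586, Σu·w = -8960, Σw = -966.
MᵀM·[a, b, c]ᵀ = Mᵀw becomes [[30659, 3185, 347]; [3185, 347, 41]; [347, 41, 7]]·[a, b, c]ᵀ = [-86586, -8960, -966]ᵀ.
Row-reducing yields a = -288383/95928, b = 146249/95928, c = 16741/7994.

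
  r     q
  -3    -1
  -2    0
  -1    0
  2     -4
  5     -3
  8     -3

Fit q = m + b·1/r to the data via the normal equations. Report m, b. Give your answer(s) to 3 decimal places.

From the data, Σ1 = 6, Σ1/r = -121/120, Σ1/r·1/r = 24001/14400.
Right-hand side: Σq = -11, Σ1/r·q = -317/120.
Normal equations: [[6, -121/120]; [-121/120, 24001/14400]]·[m, b]ᵀ = [-11, -317/120]ᵀ.
det = 6·(24001/14400) − (-121/120)² = 25873/2880.
m = ((-11)·(24001/14400) − (-121/120)·(-317/120))/(25873/2880) = -302368/129365; b = (6·(-317/120) − (-121/120)·(-11))/(25873/2880) = -77592/25873.

m = -2.337, b = -2.999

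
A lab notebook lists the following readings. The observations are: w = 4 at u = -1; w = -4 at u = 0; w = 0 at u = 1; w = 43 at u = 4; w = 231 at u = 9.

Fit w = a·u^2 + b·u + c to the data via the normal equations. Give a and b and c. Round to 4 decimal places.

From the data, Σu^2·u^2 = 6819, Σu^2·u = 793, Σu^2 = 99, Σu·u = 99, Σu = 13, Σ1 = 5.
Right-hand side: Σu^2·w = 19403, Σu·w = 2247, Σw = 274.
AᵀA·[a, b, c]ᵀ = Aᵀw becomes [[6819, 793, 99]; [793, 99, 13]; [99, 13, 5]]·[a, b, c]ᵀ = [19403, 2247, 274]ᵀ.
Solving the 3×3 system (Gaussian elimination) gives a = 499/167, b = -337/334, c = -581/334.

a = 2.9880, b = -1.0090, c = -1.7395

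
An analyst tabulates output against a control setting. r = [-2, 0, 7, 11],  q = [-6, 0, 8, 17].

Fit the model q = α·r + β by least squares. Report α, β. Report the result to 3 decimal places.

Compute the Gram sums: Σr·r = 174, Σr = 16, Σ1 = 4.
Right-hand side: Σr·q = 255, Σq = 19.
AᵀA·[α, β]ᵀ = Aᵀq becomes [[174, 16]; [16, 4]]·[α, β]ᵀ = [255, 19]ᵀ.
Eliminating β: 4·(row 1) − 16·(row 2) gives 440·α = 4·255 − 16·19 = 716, so α = 179/110.
Then β = (19 − 16·(179/110))/4 = -387/220.

α = 1.627, β = -1.759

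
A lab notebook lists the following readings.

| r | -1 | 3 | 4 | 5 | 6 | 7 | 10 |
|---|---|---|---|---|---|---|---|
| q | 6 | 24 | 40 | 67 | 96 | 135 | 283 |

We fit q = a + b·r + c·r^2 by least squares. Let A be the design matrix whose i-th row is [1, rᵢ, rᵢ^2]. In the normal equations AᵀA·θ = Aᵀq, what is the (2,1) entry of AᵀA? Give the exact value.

Row 2 ↔ basis r, column 1 ↔ basis 1, so (AᵀA)_{2,1} = Σᵢ r = (-1)·(1) + (3)·(1) + (4)·(1) + (5)·(1) + (6)·(1) + (7)·(1) + (10)·(1) = 34.

34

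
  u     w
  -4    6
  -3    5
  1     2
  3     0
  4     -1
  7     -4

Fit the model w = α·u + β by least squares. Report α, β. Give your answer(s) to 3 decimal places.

From the data, Σu·u = 100, Σu = 8, Σ1 = 6.
And Σu·w = -69, Σw = 8.
XᵀX·[α, β]ᵀ = Xᵀw becomes [[100, 8]; [8, 6]]·[α, β]ᵀ = [-69, 8]ᵀ.
Δ = 100·6 − 8² = 536.
α = ((-69)·6 − 8·8)/536 = -239/268; β = (100·8 − 8·(-69))/536 = 169/67.

α = -0.892, β = 2.522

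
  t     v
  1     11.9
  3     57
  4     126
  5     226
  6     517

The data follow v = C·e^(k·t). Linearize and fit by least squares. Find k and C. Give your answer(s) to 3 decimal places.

k = 0.747, C = 5.859

With ln vᵢ as the transformed response and tᵢ as the regressor:
Σt = 19.0000, Σ(t)² = 87.0000, Σln v = 23.0244, Σt·ln v = 98.5418.
Equations: 87.0000·k + 19.0000·ln C = 98.5418;  19.0000·k + 5·ln C = 23.0244.
Slope k = (n·Σt·ln v − Σt·Σln v)/(n·Σ(t)² − (Σt)²) = (5·98.5418 − 19.0000·23.0244)/74.0000 = 0.74654; ln C = (Σln v − k·Σt)/n = 1.76802, so C = exp(1.76802) = 5.85927.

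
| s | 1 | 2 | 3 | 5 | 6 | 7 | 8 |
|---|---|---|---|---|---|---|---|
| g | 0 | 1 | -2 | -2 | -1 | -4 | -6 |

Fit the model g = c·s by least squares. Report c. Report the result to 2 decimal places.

c = -0.51

Forming MᵀM = [[188]] and Mᵀg = [-96]ᵀ gives MᵀM·[c]ᵀ = Mᵀg.
c = (-96)/188 = -0.510638.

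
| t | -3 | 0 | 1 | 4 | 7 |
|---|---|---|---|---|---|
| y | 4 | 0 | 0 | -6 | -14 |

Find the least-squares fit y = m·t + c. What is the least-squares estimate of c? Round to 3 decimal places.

c = 0.020

Normal-equation sums: Σt·t = 75, Σt = 9, Σ1 = 5.
For Aᵀy: Σt·y = -134, Σy = -16.
AᵀA·[m, c]ᵀ = Aᵀy becomes [[75, 9]; [9, 5]]·[m, c]ᵀ = [-134, -16]ᵀ.
det = 75·5 − 9² = 294.
m = ((-134)·5 − 9·(-16))/294 = -263/147; c = (75·(-16) − 9·(-134))/294 = 1/49.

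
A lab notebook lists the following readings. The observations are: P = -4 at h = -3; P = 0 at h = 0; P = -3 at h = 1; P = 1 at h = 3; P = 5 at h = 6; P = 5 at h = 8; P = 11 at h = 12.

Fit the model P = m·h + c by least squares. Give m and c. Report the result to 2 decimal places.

m = 0.98, c = -1.65

Sums needed: Σh·h = 263, Σh = 27, Σ1 = 7.
And Σh·P = 214, ΣP = 15.
Determinant 263·7 − 27² = 1112.
m = (214·7 − 27·15)/1112 = 1093/1112; c = (263·15 − 27·214)/1112 = -1833/1112.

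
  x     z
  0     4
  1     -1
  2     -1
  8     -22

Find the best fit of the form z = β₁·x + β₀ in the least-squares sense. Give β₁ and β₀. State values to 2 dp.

β₁ = -3.20, β₀ = 3.80

MᵀM·[β₁, β₀]ᵀ = Mᵀz reads: 69·β₁ + 11·β₀ = -179;  11·β₁ + 4·β₀ = -20.
Eliminating β₀: 4·(row 1) − 11·(row 2) gives 155·β₁ = 4·(-179) − 11·(-20) = -496, so β₁ = -16/5.
Then β₀ = ((-20) − 11·(-16/5))/4 = 19/5.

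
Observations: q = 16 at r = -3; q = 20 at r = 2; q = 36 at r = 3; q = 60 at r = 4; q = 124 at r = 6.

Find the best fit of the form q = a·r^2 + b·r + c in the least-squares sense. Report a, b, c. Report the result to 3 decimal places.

a = 2.838, b = 3.458, c = 0.901

With design matrix M, MᵀM = [[1730, 288, 74]; [288, 74, 12]; [74, 12, 5]] and Mᵀq = [5972, 1084, 256]ᵀ.
Inverting the 3×3 Gram matrix, [a, b, c]ᵀ = [58546/20631, 1034/299, 18596/20631]ᵀ.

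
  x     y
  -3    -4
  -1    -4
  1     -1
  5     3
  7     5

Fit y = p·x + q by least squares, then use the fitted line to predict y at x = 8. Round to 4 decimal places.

ŷ = 5.8198

With design matrix M, MᵀM = [[85, 9]; [9, 5]] and Mᵀy = [65, -1]ᵀ.
Δ = 85·5 − 9² = 344.
p = (65·5 − 9·(-1))/344 = 167/172; q = (85·(-1) − 9·65)/344 = -335/172.
At x = 8: ŷ = (167/172)·(8) + (-335/172)·(1) = 1001/172.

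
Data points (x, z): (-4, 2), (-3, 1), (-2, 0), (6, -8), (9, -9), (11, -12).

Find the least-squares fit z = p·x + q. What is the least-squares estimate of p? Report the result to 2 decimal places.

p = -0.91

Forming MᵀM = [[267, 17]; [17, 6]] and Mᵀz = [-272, -26]ᵀ gives MᵀM·[p, q]ᵀ = Mᵀz.
Eliminating q: 6·(row 1) − 17·(row 2) gives 1313·p = 6·(-272) − 17·(-26) = -1190, so p = -1190/1313.
Then q = ((-26) − 17·(-1190/1313))/6 = -2318/1313.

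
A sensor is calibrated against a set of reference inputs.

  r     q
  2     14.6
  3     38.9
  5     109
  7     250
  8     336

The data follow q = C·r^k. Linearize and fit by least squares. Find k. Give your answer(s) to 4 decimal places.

Taking logs, ln q = k·ln r + ln C, so regress ln q on ln r.
Σln r = 7.4265, Σ(ln r)² = 12.3883, Σln q = 22.3719, Σln r·ln q = 36.2714.
Equations: 12.3883·k + 7.4265·ln C = 36.2714;  7.4265·k + 5·ln C = 22.3719.
Solving (det = 6.7880): k = 2.24081, ln C = 1.14609.

k = 2.2408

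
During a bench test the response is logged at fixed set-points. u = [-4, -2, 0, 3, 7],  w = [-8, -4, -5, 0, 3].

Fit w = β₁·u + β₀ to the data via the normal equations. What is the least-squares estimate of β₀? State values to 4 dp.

β₀ = -3.5722

With design matrix X, XᵀX = [[78, 4]; [4, 5]] and Xᵀw = [61, -14]ᵀ.
Eliminating β₀: 5·(row 1) − 4·(row 2) gives 374·β₁ = 5·61 − 4·(-14) = 361, so β₁ = 361/374.
Then β₀ = ((-14) − 4·(361/374))/5 = -668/187.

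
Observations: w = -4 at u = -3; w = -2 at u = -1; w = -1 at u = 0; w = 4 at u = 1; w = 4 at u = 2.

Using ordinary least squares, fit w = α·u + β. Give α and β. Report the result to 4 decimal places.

From the data, Σu·u = 15, Σu = -1, Σ1 = 5.
Moment sums: Σu·w = 26, Σw = 1.
Eliminating β: 5·(row 1) − (-1)·(row 2) gives 74·α = 5·26 − (-1)·1 = 131, so α = 131/74.
Then β = (1 − (-1)·(131/74))/5 = 41/74.

α = 1.7703, β = 0.5541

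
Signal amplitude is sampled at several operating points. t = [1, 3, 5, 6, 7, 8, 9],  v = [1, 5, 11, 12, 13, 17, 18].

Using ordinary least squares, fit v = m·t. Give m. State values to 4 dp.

Forming MᵀM = [[265]] and Mᵀv = [532]ᵀ gives MᵀM·[m]ᵀ = Mᵀv.
Hence m = 532 / 265 ≈ 2.00755.

m = 2.0075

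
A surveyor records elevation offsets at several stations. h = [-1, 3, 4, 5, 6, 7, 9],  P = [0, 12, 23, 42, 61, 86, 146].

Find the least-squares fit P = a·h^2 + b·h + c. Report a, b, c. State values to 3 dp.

a = 1.950, b = -0.979, c = -2.968

Forming MᵀM = [[11221, 1503, 217]; [1503, 217, 33]; [217, 33, 7]] and MᵀP = [19762, 2620, 370]ᵀ gives MᵀM·[a, b, c]ᵀ = MᵀP.
Inverting the 3×3 Gram matrix, [a, b, c]ᵀ = [10386/5327, -745/761, -15811/5327]ᵀ.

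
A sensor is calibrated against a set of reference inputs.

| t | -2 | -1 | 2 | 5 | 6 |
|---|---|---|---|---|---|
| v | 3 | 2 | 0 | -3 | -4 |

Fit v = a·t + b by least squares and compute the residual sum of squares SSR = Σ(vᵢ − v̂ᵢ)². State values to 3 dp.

Entries of XᵀX: Σt·t = 70, Σt = 10, Σ1 = 5.
And Σt·v = -47, Σv = -2.
Determinant 70·5 − 10² = 250.
a = ((-47)·5 − 10·(-2))/250 = -43/50; b = (70·(-2) − 10·(-47))/250 = 33/25.
Residuals: -1/25, -9/50, 2/5, -1/50, -4/25; SSR = 11/50.

SSR = 0.220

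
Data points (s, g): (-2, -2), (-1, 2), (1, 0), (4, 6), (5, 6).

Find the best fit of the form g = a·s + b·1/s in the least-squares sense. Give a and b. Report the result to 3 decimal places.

a = 1.440, b = -2.339

Setting ∂/∂a … = 0 gives: 47·a + 5·b = 56;  5·a + (941/400)·b = 17/10.
Δ = 47·(941/400) − 5² = 34227/400.
a = (56·(941/400) − 5·(17/10))/(34227/400) = 16432/11409; b = (47·(17/10) − 5·56)/(34227/400) = -26680/11409.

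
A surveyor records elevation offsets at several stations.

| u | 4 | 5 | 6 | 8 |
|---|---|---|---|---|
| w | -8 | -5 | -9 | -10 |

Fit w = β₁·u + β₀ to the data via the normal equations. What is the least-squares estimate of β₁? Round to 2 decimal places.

Setting ∂/∂β₁ … = 0 gives: 141·β₁ + 23·β₀ = -191;  23·β₁ + 4·β₀ = -32.
Δ = 141·4 − 23² = 35.
β₁ = ((-191)·4 − 23·(-32))/35 = -4/5; β₀ = (141·(-32) − 23·(-191))/35 = -17/5.

β₁ = -0.80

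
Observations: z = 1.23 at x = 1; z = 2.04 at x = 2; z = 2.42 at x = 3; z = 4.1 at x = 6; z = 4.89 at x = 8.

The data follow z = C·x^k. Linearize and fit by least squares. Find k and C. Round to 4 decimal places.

k = 0.6606, C = 1.2363

With ln zᵢ as the transformed response and ln xᵢ as the regressor:
AᵀA = [[9.2219, 5.6630]; [5.6630, 5]], rhs = [7.2937, 4.8019]ᵀ  (here Σln x = 5.6630, Σ(ln x)² = 9.2219, Σln z = 4.8019, Σln x·ln z = 7.2937).
Slope k = (n·Σln x·ln z − Σln x·Σln z)/(n·Σ(ln x)² − (Σln x)²) = (5·7.2937 − 5.6630·4.8019)/14.0403 = 0.66064; ln C = (Σln z − k·Σln x)/n = 0.21215, so C = exp(0.21215) = 1.23633.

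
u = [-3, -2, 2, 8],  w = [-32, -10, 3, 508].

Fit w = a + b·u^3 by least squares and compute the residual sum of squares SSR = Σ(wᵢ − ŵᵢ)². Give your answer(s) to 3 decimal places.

Normal-equation sums: Σ1 = 4, Σu^3 = 485, Σu^3·u^3 = 263001.
Moment sums: Σw = 469, Σu^3·w = 261064.
AᵀA·[a, b]ᵀ = Aᵀw becomes [[4, 485]; [485, 263001]]·[a, b]ᵀ = [469, 261064]ᵀ.
Determinant 4·263001 − 485² = 816779.
a = (469·263001 − 485·261064)/816779 = -3268571/816779; b = (4·261064 − 485·469)/816779 = 816791/816779.
Residuals: -815000/816779, 1635109/816779, -815420/816779, -4689/816779; SSR = 4900638/816779.

SSR = 6.000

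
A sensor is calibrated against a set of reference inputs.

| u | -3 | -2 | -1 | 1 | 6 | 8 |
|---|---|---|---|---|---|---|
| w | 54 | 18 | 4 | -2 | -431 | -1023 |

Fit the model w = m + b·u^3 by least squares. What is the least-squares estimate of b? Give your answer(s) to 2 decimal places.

Sums needed: Σ1 = 6, Σu^3 = 693, Σu^3·u^3 = 309595.
Right-hand side: Σw = -1380, Σu^3·w = -618480.
Normal equations: [[6, 693]; [693, 309595]]·[m, b]ᵀ = [-1380, -618480]ᵀ.
det = 6·309595 − 693² = 1377321.
m = ((-1380)·309595 − 693·(-618480))/1377321 = 41380/41737; b = (6·(-618480) − 693·(-1380))/1377321 = -918180/459107.

b = -2.00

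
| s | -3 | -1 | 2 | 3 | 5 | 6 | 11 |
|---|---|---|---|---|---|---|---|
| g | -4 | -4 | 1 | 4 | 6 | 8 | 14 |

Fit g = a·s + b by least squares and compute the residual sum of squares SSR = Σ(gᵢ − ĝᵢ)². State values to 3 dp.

SSR = 5.780

Setting ∂/∂a … = 0 gives: 205·a + 23·b = 262;  23·a + 7·b = 25.
Δ = 205·7 − 23² = 906.
a = (262·7 − 23·25)/906 = 1259/906; b = (205·25 − 23·262)/906 = -901/906.
Residuals: 527/453, -244/151, -237/302, 374/453, 7/151, 595/906, -44/151; SSR = 5237/906.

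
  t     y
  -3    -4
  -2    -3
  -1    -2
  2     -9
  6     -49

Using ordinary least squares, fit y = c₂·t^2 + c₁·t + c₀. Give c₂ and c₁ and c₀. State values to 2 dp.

With design matrix M, MᵀM = [[1410, 188, 54]; [188, 54, 2]; [54, 2, 5]] and Mᵀy = [-1850, -292, -67]ᵀ.
Inverting the 3×3 Gram matrix, [c₂, c₁, c₀]ᵀ = [-19744/20371, -3061/1567, -43819/20371]ᵀ.

c₂ = -0.97, c₁ = -1.95, c₀ = -2.15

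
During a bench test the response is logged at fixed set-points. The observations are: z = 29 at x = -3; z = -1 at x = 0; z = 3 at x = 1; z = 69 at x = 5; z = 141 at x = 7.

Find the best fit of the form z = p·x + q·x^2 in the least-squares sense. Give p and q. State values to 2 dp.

p = -0.82, q = 2.98

The normal equations are: 84·p + 442·q = 1248;  442·p + 3108·q = 8898.
Determinant 84·3108 − 442² = 65708.
p = (1248·3108 − 442·8898)/65708 = -13533/16427; q = (84·8898 − 442·1248)/65708 = 48954/16427.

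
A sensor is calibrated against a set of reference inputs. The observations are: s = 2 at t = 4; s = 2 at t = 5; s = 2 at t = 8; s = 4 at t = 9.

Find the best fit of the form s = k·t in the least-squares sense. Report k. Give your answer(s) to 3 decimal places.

Normal-equation sums: Σt·t = 186.
Right-hand side: Σt·s = 70.
Normal equations: [[186]]·[k]ᵀ = [70]ᵀ.
k = 70/186 = 0.376344.

k = 0.376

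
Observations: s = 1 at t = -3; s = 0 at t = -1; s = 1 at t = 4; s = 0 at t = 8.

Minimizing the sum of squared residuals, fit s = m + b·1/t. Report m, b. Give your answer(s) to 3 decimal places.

Setting ∂/∂m … = 0 gives: 4·m + (-23/24)·b = 2;  (-23/24)·m + (685/576)·b = -1/12.
(Σ1 = 4, Σ1/t = -23/24, Σ1/t·1/t = 685/576, Σs = 2, Σ1/t·s = -1/12.)
Determinant 4·(685/576) − (-23/24)² = 737/192.
m = (2·(685/576) − (-23/24)·(-1/12))/(737/192) = 1324/2211; b = (4·(-1/12) − (-23/24)·2)/(737/192) = 304/737.

m = 0.599, b = 0.412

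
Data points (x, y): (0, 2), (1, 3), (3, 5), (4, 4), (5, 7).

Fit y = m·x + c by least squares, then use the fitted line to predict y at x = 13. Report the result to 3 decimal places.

Normal-equation sums: Σx·x = 51, Σx = 13, Σ1 = 5.
For Mᵀy: Σx·y = 69, Σy = 21.
Δ = 51·5 − 13² = 86.
m = (69·5 − 13·21)/86 = 36/43; c = (51·21 − 13·69)/86 = 87/43.
At x = 13: ŷ = (36/43)·(13) + (87/43)·(1) = 555/43.

ŷ = 12.907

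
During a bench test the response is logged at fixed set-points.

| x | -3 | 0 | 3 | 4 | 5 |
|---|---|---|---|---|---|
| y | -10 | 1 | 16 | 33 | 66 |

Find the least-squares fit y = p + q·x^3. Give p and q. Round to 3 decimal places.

Compute the Gram sums: Σ1 = 5, Σx^3 = 189, Σx^3·x^3 = 21179.
Right-hand side: Σy = 106, Σx^3·y = 11064.
Normal equations: [[5, 189]; [189, 21179]]·[p, q]ᵀ = [106, 11064]ᵀ.
Eliminating q: 21179·(row 1) − 189·(row 2) gives 70174·p = 21179·106 − 189·11064 = 153878, so p = 76939/35087.
Then q = (11064 − 189·(76939/35087))/21179 = 17643/35087.

p = 2.193, q = 0.503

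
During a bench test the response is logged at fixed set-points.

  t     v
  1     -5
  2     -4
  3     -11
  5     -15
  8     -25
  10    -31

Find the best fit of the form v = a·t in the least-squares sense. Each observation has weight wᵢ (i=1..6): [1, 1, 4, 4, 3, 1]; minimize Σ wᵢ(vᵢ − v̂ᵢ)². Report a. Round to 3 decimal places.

a = -3.129

With design matrix A, AᵀWA = [[433]] and AᵀWv = [-1355]ᵀ.
a = (-1355)/433 = -3.12933.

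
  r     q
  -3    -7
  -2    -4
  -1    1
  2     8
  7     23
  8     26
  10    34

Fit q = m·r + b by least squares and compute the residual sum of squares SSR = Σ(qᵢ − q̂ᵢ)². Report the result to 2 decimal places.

SSR = 5.50

The normal system MᵀM·[m, b]ᵀ = Mᵀq is [[231, 21]; [21, 7]]·[m, b]ᵀ = [753, 81]ᵀ.
Determinant 231·7 − 21² = 1176.
m = (753·7 − 21·81)/1176 = 85/28; b = (231·81 − 21·753)/1176 = 69/28.
Residuals: -5/14, -11/28, 11/7, -15/28, -5/7, -3/4, 33/28; SSR = 11/2.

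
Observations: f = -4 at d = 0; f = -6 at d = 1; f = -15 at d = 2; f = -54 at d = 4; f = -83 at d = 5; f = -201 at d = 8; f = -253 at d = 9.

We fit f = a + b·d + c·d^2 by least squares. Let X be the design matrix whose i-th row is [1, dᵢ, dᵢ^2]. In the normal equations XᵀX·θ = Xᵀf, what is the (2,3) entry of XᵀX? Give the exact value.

Row 2 ↔ basis d, column 3 ↔ basis d^2, so (XᵀX)_{2,3} = Σᵢ (d)·(d^2) = (0)·(0) + (1)·(1) + (2)·(4) + (4)·(16) + (5)·(25) + (8)·(64) + (9)·(81) = 1439.

1439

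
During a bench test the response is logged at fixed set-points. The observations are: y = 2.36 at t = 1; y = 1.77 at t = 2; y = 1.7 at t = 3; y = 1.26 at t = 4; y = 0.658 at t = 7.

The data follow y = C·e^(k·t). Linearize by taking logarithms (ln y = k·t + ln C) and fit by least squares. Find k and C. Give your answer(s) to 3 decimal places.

Linearized form: ln y = k·t + ln C. From the 5 transformed points,
XᵀX = [[79.0000, 17.0000]; [17.0000, 5]], rhs = [1.5871, 1.7728]ᵀ  (here Σt = 17.0000, Σ(t)² = 79.0000, Σln y = 1.7728, Σt·ln y = 1.5871).
Δ = 79.0000·5 − (17.0000)² = 106.0000; k = (1.5871·5 − 17.0000·1.7728)/106.0000 = -0.20946, ln C = (79.0000·1.7728 − 17.0000·1.5871)/106.0000 = 1.06673, so C = exp(1.06673) = 2.90585.

k = -0.209, C = 2.906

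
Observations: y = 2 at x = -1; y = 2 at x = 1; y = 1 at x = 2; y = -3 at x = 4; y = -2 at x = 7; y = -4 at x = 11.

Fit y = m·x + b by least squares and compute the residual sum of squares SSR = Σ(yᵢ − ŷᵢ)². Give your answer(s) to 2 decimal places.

The normal system MᵀM·[m, b]ᵀ = Mᵀy is [[192, 24]; [24, 6]]·[m, b]ᵀ = [-68, -4]ᵀ.
Δ = 192·6 − 24² = 576.
m = ((-68)·6 − 24·(-4))/576 = -13/24; b = (192·(-4) − 24·(-68))/576 = 3/2.
Residuals: -1/24, 25/24, 7/12, -7/3, 7/24, 11/24; SSR = 43/6.

SSR = 7.17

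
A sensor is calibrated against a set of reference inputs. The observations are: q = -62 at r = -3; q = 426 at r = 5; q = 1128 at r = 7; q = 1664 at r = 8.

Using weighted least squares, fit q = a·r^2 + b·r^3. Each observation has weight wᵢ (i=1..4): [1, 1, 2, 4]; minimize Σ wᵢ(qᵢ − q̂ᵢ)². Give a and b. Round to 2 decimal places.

a = 2.10, b = 2.99

Sums needed: Σwᵢ·r^2·r^2 = 21892, Σwᵢ·r^2·r^3 = 167568, Σwᵢ·r^3·r^3 = 1300228.
Right-hand side: Σwᵢ·r^2·q = 546620, Σwᵢ·r^3·q = 4236604.
AᵀWA·[a, b]ᵀ = AᵀWq becomes [[21892, 167568]; [167568, 1300228]]·[a, b]ᵀ = [546620, 4236604]ᵀ.
det = 21892·1300228 − 167568² = 385556752.
a = (546620·1300228 − 167568·4236604)/385556752 = 50710643/24097297; b = (21892·4236604 − 167568·546620)/385556752 = 71982163/24097297.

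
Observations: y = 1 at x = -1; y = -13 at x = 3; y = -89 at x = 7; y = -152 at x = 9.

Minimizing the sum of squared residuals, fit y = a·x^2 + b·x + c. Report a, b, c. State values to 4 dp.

a = -1.9793, b = 0.5729, c = 3.4466

Compute the Gram sums: Σx^2·x^2 = 9044, Σx^2·x = 1098, Σx^2 = 140, Σx·x = 140, Σx = 18, Σ1 = 4.
Right-hand side: Σx^2·y = -16789, Σx·y = -2031, Σy = -253.
So AᵀA·[a, b, c]ᵀ = Aᵀy: [[9044, 1098, 140]; [1098, 140, 18]; [140, 18, 4]]·[a, b, c]ᵀ = [-16789, -2031, -253]ᵀ.
Solving the 3×3 system (Gaussian elimination) gives a = -3151/1592, b = 114/199, c = 5487/1592.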